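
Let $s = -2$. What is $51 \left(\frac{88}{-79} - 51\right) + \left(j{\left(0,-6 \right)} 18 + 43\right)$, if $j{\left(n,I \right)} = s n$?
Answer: $- \frac{206570}{79} \approx -2614.8$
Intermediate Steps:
$j{\left(n,I \right)} = - 2 n$
$51 \left(\frac{88}{-79} - 51\right) + \left(j{\left(0,-6 \right)} 18 + 43\right) = 51 \left(\frac{88}{-79} - 51\right) + \left(\left(-2\right) 0 \cdot 18 + 43\right) = 51 \left(88 \left(- \frac{1}{79}\right) - 51\right) + \left(0 \cdot 18 + 43\right) = 51 \left(- \frac{88}{79} - 51\right) + \left(0 + 43\right) = 51 \left(- \frac{4117}{79}\right) + 43 = - \frac{209967}{79} + 43 = - \frac{206570}{79}$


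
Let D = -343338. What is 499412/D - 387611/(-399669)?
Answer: -3695439395/7623419729 ≈ -0.48475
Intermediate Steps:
499412/D - 387611/(-399669) = 499412/(-343338) - 387611/(-399669) = 499412*(-1/343338) - 387611*(-1/399669) = -249706/171669 + 387611/399669 = -3695439395/7623419729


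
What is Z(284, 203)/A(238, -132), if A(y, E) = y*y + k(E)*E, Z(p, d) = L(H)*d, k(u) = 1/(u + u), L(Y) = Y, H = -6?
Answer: -812/37763 ≈ -0.021503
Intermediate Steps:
k(u) = 1/(2*u)
Z(p, d) = -6*d
A(y, E) = ½ + y² (A(y, E) = y*y + (1/(2*E))*E = y² + ½ = ½ + y²)
Z(284, 203)/A(238, -132) = (-6*203)/(½ + 238²) = -1218/(½ + 56644) = -1218/113289/2 = -1218*2/113289 = -812/37763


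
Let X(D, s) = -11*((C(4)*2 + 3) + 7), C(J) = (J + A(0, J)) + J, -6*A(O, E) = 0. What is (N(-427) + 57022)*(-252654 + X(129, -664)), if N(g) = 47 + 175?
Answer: -14479297360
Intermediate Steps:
A(O, E) = 0 (A(O, E) = -1/6*0 = 0)
N(g) = 222
C(J) = 2*J (C(J) = (J + 0) + J = J + J = 2*J)
X(D, s) = -286 (X(D, s) = -11*(((2*4)*2 + 3) + 7) = -11*((8*2 + 3) + 7) = -11*((16 + 3) + 7) = -11*(19 + 7) = -11*26 = -286)
(N(-427) + 57022)*(-252654 + X(129, -664)) = (222 + 57022)*(-252654 - 286) = 57244*(-252940) = -14479297360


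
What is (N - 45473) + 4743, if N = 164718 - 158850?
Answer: -34862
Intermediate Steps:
N = 5868
(N - 45473) + 4743 = (5868 - 45473) + 4743 = -39605 + 4743 = -34862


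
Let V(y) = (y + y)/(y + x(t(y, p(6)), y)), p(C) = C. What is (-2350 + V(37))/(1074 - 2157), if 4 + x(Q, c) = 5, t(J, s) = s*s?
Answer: 14871/6859 ≈ 2.1681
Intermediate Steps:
t(J, s) = s²
x(Q, c) = 1 (x(Q, c) = -4 + 5 = 1)
V(y) = 2*y/(1 + y) (V(y) = (y + y)/(y + 1) = (2*y)/(1 + y) = 2*y/(1 + y))
(-2350 + V(37))/(1074 - 2157) = (-2350 + 2*37/(1 + 37))/(1074 - 2157) = (-2350 + 2*37/38)/(-1083) = (-2350 + 2*37*(1/38))*(-1/1083) = (-2350 + 37/19)*(-1/1083) = -44613/19*(-1/1083) = 14871/6859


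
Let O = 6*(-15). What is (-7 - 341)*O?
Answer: 31320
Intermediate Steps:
O = -90
(-7 - 341)*O = (-7 - 341)*(-90) = -348*(-90) = 31320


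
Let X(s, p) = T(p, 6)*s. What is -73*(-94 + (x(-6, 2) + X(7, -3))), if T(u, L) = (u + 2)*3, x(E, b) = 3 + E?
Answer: 8614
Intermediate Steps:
T(u, L) = 6 + 3*u (T(u, L) = (2 + u)*3 = 6 + 3*u)
X(s, p) = s*(6 + 3*p) (X(s, p) = (6 + 3*p)*s = s*(6 + 3*p))
-73*(-94 + (x(-6, 2) + X(7, -3))) = -73*(-94 + ((3 - 6) + 3*7*(2 - 3))) = -73*(-94 + (-3 + 3*7*(-1))) = -73*(-94 + (-3 - 21)) = -73*(-94 - 24) = -73*(-118) = 8614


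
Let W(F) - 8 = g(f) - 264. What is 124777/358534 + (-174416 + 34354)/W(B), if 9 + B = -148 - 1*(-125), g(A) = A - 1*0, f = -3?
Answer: 50249306351/92860306 ≈ 541.13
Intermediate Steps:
g(A) = A (g(A) = A + 0 = A)
B = -32 (B = -9 + (-148 - 1*(-125)) = -9 + (-148 + 125) = -9 - 23 = -32)
W(F) = -259 (W(F) = 8 + (-3 - 264) = 8 - 267 = -259)
124777/358534 + (-174416 + 34354)/W(B) = 124777/358534 + (-174416 + 34354)/(-259) = 124777*(1/358534) - 140062*(-1/259) = 124777/358534 + 140062/259 = 50249306351/92860306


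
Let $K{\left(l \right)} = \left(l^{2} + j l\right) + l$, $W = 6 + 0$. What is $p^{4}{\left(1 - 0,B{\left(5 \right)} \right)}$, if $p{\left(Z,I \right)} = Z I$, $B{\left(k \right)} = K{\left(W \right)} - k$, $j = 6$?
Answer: $28398241$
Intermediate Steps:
$W = 6$
$K{\left(l \right)} = l^{2} + 7 l$ ($K{\left(l \right)} = \left(l^{2} + 6 l\right) + l = l^{2} + 7 l$)
$B{\left(k \right)} = 78 - k$ ($B{\left(k \right)} = 6 \left(7 + 6\right) - k = 6 \cdot 13 - k = 78 - k$)
$p{\left(Z,I \right)} = I Z$
$p^{4}{\left(1 - 0,B{\left(5 \right)} \right)} = \left(\left(78 - 5\right) \left(1 - 0\right)\right)^{4} = \left(\left(78 - 5\right) \left(1 + 0\right)\right)^{4} = \left(73 \cdot 1\right)^{4} = 73^{4} = 28398241$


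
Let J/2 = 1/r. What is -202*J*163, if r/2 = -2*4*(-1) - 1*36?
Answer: 16463/14 ≈ 1175.9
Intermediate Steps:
r = -56 (r = 2*(-2*4*(-1) - 1*36) = 2*(-8*(-1) - 36) = 2*(8 - 36) = 2*(-28) = -56)
J = -1/28 (J = 2/(-56) = 2*(-1/56) = -1/28 ≈ -0.035714)
-202*J*163 = -202*(-1/28)*163 = (101/14)*163 = 16463/14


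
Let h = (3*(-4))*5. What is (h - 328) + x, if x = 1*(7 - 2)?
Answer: -383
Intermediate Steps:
x = 5 (x = 1*5 = 5)
h = -60 (h = -12*5 = -60)
(h - 328) + x = (-60 - 328) + 5 = -388 + 5 = -383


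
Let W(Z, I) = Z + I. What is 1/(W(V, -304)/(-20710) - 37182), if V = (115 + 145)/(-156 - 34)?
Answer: -196745/7315369689 ≈ -2.6895e-5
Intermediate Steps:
V = -26/19 (V = 260/(-190) = 260*(-1/190) = -26/19 ≈ -1.3684)
W(Z, I) = I + Z
1/(W(V, -304)/(-20710) - 37182) = 1/((-304 - 26/19)/(-20710) - 37182) = 1/(-5802/19*(-1/20710) - 37182) = 1/(2901/196745 - 37182) = 1/(-7315369689/196745) = -196745/7315369689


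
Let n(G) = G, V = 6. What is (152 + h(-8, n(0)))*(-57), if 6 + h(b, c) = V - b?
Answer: -9120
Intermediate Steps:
h(b, c) = -b (h(b, c) = -6 + (6 - b) = -b)
(152 + h(-8, n(0)))*(-57) = (152 - 1*(-8))*(-57) = (152 + 8)*(-57) = 160*(-57) = -9120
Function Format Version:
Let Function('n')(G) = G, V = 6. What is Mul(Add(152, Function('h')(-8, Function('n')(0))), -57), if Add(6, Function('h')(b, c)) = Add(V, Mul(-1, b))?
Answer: -9120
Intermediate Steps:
Function('h')(b, c) = Mul(-1, b) (Function('h')(b, c) = Add(-6, Add(6, Mul(-1, b))) = Mul(-1, b))
Mul(Add(152, Function('h')(-8, Function('n')(0))), -57) = Mul(Add(152, Mul(-1, -8)), -57) = Mul(Add(152, 8), -57) = Mul(160, -57) = -9120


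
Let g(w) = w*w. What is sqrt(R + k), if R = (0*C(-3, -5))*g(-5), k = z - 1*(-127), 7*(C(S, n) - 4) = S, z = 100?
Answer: sqrt(227) ≈ 15.067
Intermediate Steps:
C(S, n) = 4 + S/7
k = 227 (k = 100 - 1*(-127) = 100 + 127 = 227)
g(w) = w**2
R = 0 (R = (0*(4 + (1/7)*(-3)))*(-5)**2 = (0*(4 - 3/7))*25 = (0*(25/7))*25 = 0*25 = 0)
sqrt(R + k) = sqrt(0 + 227) = sqrt(227)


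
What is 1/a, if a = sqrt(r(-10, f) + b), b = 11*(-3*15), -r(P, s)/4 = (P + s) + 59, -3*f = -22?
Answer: -I*sqrt(6483)/2161 ≈ -0.037259*I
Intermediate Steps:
f = 22/3 (f = -1/3*(-22) = 22/3 ≈ 7.3333)
r(P, s) = -236 - 4*P - 4*s (r(P, s) = -4*((P + s) + 59) = -4*(59 + P + s) = -236 - 4*P - 4*s)
b = -495 (b = 11*(-45) = -495)
a = I*sqrt(6483)/3 (a = sqrt((-236 - 4*(-10) - 4*22/3) - 495) = sqrt((-236 + 40 - 88/3) - 495) = sqrt(-676/3 - 495) = sqrt(-2161/3) = I*sqrt(6483)/3 ≈ 26.839*I)
1/a = 1/(I*sqrt(6483)/3) = -I*sqrt(6483)/2161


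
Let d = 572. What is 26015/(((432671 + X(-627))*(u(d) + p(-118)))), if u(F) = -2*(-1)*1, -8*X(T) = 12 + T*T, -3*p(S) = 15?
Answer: -208120/9204681 ≈ -0.022610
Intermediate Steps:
p(S) = -5 (p(S) = -1/3*15 = -5)
X(T) = -3/2 - T**2/8 (X(T) = -(12 + T*T)/8 = -(12 + T**2)/8 = -3/2 - T**2/8)
u(F) = 2 (u(F) = 2*1 = 2)
26015/(((432671 + X(-627))*(u(d) + p(-118)))) = 26015/(((432671 + (-3/2 - 1/8*(-627)**2))*(2 - 5))) = 26015/(((432671 + (-3/2 - 1/8*393129))*(-3))) = 26015/(((432671 + (-3/2 - 393129/8))*(-3))) = 26015/(((432671 - 393141/8)*(-3))) = 26015/(((3068227/8)*(-3))) = 26015/(-9204681/8) = 26015*(-8/9204681) = -208120/9204681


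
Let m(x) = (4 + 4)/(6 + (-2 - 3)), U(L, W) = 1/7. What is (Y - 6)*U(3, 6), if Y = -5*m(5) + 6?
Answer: -40/7 ≈ -5.7143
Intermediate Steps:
U(L, W) = ⅐
m(x) = 8 (m(x) = 8/(6 - 5) = 8/1 = 8*1 = 8)
Y = -34 (Y = -5*8 + 6 = -40 + 6 = -34)
(Y - 6)*U(3, 6) = (-34 - 6)*(⅐) = -40*⅐ = -40/7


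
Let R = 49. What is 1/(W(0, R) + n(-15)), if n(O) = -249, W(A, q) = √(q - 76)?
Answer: -83/20676 - I*√3/20676 ≈ -0.0040143 - 8.3771e-5*I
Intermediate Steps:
W(A, q) = √(-76 + q)
1/(W(0, R) + n(-15)) = 1/(√(-76 + 49) - 249) = 1/(√(-27) - 249) = 1/(3*I*√3 - 249) = 1/(-249 + 3*I*√3)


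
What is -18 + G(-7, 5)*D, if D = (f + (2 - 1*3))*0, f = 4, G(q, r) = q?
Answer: -18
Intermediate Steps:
D = 0 (D = (4 + (2 - 1*3))*0 = (4 + (2 - 3))*0 = (4 - 1)*0 = 3*0 = 0)
-18 + G(-7, 5)*D = -18 - 7*0 = -18 + 0 = -18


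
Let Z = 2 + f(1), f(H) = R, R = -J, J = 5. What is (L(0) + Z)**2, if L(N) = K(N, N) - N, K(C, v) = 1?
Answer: 4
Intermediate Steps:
R = -5 (R = -1*5 = -5)
f(H) = -5
L(N) = 1 - N
Z = -3 (Z = 2 - 5 = -3)
(L(0) + Z)**2 = ((1 - 1*0) - 3)**2 = ((1 + 0) - 3)**2 = (1 - 3)**2 = (-2)**2 = 4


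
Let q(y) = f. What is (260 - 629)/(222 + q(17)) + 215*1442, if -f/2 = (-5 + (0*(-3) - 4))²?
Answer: 6200477/20 ≈ 3.1002e+5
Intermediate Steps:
f = -162 (f = -2*(-5 + (0*(-3) - 4))² = -2*(-5 + (0 - 4))² = -2*(-5 - 4)² = -2*(-9)² = -2*81 = -162)
q(y) = -162
(260 - 629)/(222 + q(17)) + 215*1442 = (260 - 629)/(222 - 162) + 215*1442 = -369/60 + 310030 = -369*1/60 + 310030 = -123/20 + 310030 = 6200477/20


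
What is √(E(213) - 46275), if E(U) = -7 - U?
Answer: I*√46495 ≈ 215.63*I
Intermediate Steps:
√(E(213) - 46275) = √((-7 - 1*213) - 46275) = √((-7 - 213) - 46275) = √(-220 - 46275) = √(-46495) = I*√46495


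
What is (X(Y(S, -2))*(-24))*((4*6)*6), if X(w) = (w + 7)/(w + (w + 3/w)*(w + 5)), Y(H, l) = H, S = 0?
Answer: 0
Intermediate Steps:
X(w) = (7 + w)/(w + (5 + w)*(w + 3/w)) (X(w) = (7 + w)/(w + (w + 3/w)*(5 + w)) = (7 + w)/(w + (5 + w)*(w + 3/w)))
(X(Y(S, -2))*(-24))*((4*6)*6) = ((0*(7 + 0)/(15 + 0³ + 3*0 + 6*0²))*(-24))*((4*6)*6) = ((0*7/(15 + 0 + 0 + 6*0))*(-24))*(24*6) = ((0*7/(15 + 0 + 0 + 0))*(-24))*144 = ((0*7/15)*(-24))*144 = ((0*(1/15)*7)*(-24))*144 = (0*(-24))*144 = 0*144 = 0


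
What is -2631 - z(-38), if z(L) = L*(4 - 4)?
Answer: -2631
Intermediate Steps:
z(L) = 0 (z(L) = L*0 = 0)
-2631 - z(-38) = -2631 - 1*0 = -2631 + 0 = -2631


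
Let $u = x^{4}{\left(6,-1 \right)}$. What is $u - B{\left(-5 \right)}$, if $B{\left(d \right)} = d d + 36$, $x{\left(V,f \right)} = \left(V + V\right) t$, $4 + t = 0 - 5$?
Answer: $136048835$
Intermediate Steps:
$t = -9$ ($t = -4 + \left(0 - 5\right) = -4 - 5 = -9$)
$x{\left(V,f \right)} = - 18 V$ ($x{\left(V,f \right)} = \left(V + V\right) \left(-9\right) = 2 V \left(-9\right) = - 18 V$)
$u = 136048896$ ($u = \left(\left(-18\right) 6\right)^{4} = \left(-108\right)^{4} = 136048896$)
$B{\left(d \right)} = 36 + d^{2}$ ($B{\left(d \right)} = d^{2} + 36 = 36 + d^{2}$)
$u - B{\left(-5 \right)} = 136048896 - \left(36 + \left(-5\right)^{2}\right) = 136048896 - \left(36 + 25\right) = 136048896 - 61 = 136048835$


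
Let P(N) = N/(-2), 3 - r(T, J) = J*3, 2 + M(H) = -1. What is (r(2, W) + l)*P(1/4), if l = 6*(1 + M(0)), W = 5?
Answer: 3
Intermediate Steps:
M(H) = -3 (M(H) = -2 - 1 = -3)
r(T, J) = 3 - 3*J (r(T, J) = 3 - J*3 = 3 - 3*J)
P(N) = -N/2 (P(N) = N*(-1/2) = -N/2)
l = -12 (l = 6*(1 - 3) = 6*(-2) = -12)
(r(2, W) + l)*P(1/4) = ((3 - 3*5) - 12)*(-1/2/4) = ((3 - 15) - 12)*(-1/2*1/4) = (-12 - 12)*(-1/8) = -24*(-1/8) = 3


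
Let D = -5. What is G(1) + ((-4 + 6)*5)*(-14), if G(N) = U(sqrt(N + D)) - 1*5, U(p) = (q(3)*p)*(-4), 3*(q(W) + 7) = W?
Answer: -145 + 48*I ≈ -145.0 + 48.0*I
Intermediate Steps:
q(W) = -7 + W/3
U(p) = 24*p (U(p) = ((-7 + (1/3)*3)*p)*(-4) = ((-7 + 1)*p)*(-4) = -6*p*(-4) = 24*p)
G(N) = -5 + 24*sqrt(-5 + N) (G(N) = 24*sqrt(N - 5) - 1*5 = 24*sqrt(-5 + N) - 5 = -5 + 24*sqrt(-5 + N))
G(1) + ((-4 + 6)*5)*(-14) = (-5 + 24*sqrt(-5 + 1)) + ((-4 + 6)*5)*(-14) = (-5 + 24*sqrt(-4)) + (2*5)*(-14) = (-5 + 24*(2*I)) + 10*(-14) = (-5 + 48*I) - 140 = -145 + 48*I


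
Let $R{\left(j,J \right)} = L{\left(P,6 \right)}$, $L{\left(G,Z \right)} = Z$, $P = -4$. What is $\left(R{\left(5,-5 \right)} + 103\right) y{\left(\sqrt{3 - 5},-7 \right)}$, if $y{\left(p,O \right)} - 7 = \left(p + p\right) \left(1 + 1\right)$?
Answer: $763 + 436 i \sqrt{2} \approx 763.0 + 616.6 i$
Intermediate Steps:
$R{\left(j,J \right)} = 6$
$y{\left(p,O \right)} = 7 + 4 p$ ($y{\left(p,O \right)} = 7 + \left(p + p\right) \left(1 + 1\right) = 7 + 2 p 2 = 7 + 4 p$)
$\left(R{\left(5,-5 \right)} + 103\right) y{\left(\sqrt{3 - 5},-7 \right)} = \left(6 + 103\right) \left(7 + 4 \sqrt{3 - 5}\right) = 109 \left(7 + 4 \sqrt{-2}\right) = 109 \left(7 + 4 i \sqrt{2}\right) = 763 + 436 i \sqrt{2}$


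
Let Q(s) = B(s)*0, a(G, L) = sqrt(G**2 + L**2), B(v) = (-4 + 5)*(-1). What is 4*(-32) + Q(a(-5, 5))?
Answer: -128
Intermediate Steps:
B(v) = -1 (B(v) = 1*(-1) = -1)
Q(s) = 0 (Q(s) = -1*0 = 0)
4*(-32) + Q(a(-5, 5)) = 4*(-32) + 0 = -128 + 0 = -128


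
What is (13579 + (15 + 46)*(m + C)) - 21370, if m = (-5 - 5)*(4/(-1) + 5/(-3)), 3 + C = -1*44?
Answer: -21604/3 ≈ -7201.3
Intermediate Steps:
C = -47 (C = -3 - 1*44 = -3 - 44 = -47)
m = 170/3 (m = -10*(4*(-1) + 5*(-⅓)) = -10*(-4 - 5/3) = -10*(-17/3) = 170/3 ≈ 56.667)
(13579 + (15 + 46)*(m + C)) - 21370 = (13579 + (15 + 46)*(170/3 - 47)) - 21370 = (13579 + 61*(29/3)) - 21370 = (13579 + 1769/3) - 21370 = 42506/3 - 21370 = -21604/3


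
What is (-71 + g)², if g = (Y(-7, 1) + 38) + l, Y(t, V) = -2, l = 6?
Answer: 841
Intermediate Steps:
g = 42 (g = (-2 + 38) + 6 = 36 + 6 = 42)
(-71 + g)² = (-71 + 42)² = (-29)² = 841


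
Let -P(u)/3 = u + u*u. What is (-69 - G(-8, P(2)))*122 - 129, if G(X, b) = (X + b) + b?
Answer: -3179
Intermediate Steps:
P(u) = -3*u - 3*u² (P(u) = -3*(u + u*u) = -3*(u + u²) = -3*u - 3*u²)
G(X, b) = X + 2*b
(-69 - G(-8, P(2)))*122 - 129 = (-69 - (-8 + 2*(-3*2*(1 + 2))))*122 - 129 = (-69 - (-8 + 2*(-3*2*3)))*122 - 129 = (-69 - (-8 + 2*(-18)))*122 - 129 = (-69 - (-8 - 36))*122 - 129 = (-69 - 1*(-44))*122 - 129 = (-69 + 44)*122 - 129 = -25*122 - 129 = -3050 - 129 = -3179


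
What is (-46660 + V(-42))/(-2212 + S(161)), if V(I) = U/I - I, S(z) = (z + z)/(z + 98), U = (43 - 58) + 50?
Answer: 10349381/490788 ≈ 21.087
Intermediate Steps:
U = 35 (U = -15 + 50 = 35)
S(z) = 2*z/(98 + z) (S(z) = (2*z)/(98 + z) = 2*z/(98 + z))
V(I) = -I + 35/I (V(I) = 35/I - I = -I + 35/I)
(-46660 + V(-42))/(-2212 + S(161)) = (-46660 + (-1*(-42) + 35/(-42)))/(-2212 + 2*161/(98 + 161)) = (-46660 + (42 + 35*(-1/42)))/(-2212 + 2*161/259) = (-46660 + (42 - 5/6))/(-2212 + 2*161*(1/259)) = (-46660 + 247/6)/(-2212 + 46/37) = -279713/(6*(-81798/37)) = -279713/6*(-37/81798) = 10349381/490788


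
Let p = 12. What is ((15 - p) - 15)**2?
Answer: 144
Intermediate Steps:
((15 - p) - 15)**2 = ((15 - 1*12) - 15)**2 = ((15 - 12) - 15)**2 = (3 - 15)**2 = (-12)**2 = 144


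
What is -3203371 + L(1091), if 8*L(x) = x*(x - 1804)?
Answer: -26404851/8 ≈ -3.3006e+6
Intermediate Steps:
L(x) = x*(-1804 + x)/8 (L(x) = (x*(x - 1804))/8 = (x*(-1804 + x))/8 = x*(-1804 + x)/8)
-3203371 + L(1091) = -3203371 + (1/8)*1091*(-1804 + 1091) = -3203371 + (1/8)*1091*(-713) = -3203371 - 777883/8 = -26404851/8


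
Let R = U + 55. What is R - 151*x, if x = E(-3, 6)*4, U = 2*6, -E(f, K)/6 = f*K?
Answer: -65165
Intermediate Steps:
E(f, K) = -6*K*f (E(f, K) = -6*f*K = -6*K*f)
U = 12
x = 432 (x = -6*6*(-3)*4 = 108*4 = 432)
R = 67 (R = 12 + 55 = 67)
R - 151*x = 67 - 151*432 = 67 - 65232 = -65165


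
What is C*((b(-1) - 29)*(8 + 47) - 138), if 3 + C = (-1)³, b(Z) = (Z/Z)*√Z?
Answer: 6932 - 220*I ≈ 6932.0 - 220.0*I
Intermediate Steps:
b(Z) = √Z (b(Z) = 1*√Z = √Z)
C = -4 (C = -3 + (-1)³ = -3 - 1 = -4)
C*((b(-1) - 29)*(8 + 47) - 138) = -4*((√(-1) - 29)*(8 + 47) - 138) = -4*((I - 29)*55 - 138) = -4*((-29 + I)*55 - 138) = -4*((-1595 + 55*I) - 138) = -4*(-1733 + 55*I) = 6932 - 220*I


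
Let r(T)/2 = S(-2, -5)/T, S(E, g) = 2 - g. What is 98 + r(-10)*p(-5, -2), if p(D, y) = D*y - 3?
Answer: 441/5 ≈ 88.200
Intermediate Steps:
p(D, y) = -3 + D*y
r(T) = 14/T (r(T) = 2*((2 - 1*(-5))/T) = 2*((2 + 5)/T) = 2*(7/T) = 14/T)
98 + r(-10)*p(-5, -2) = 98 + (14/(-10))*(-3 - 5*(-2)) = 98 + (14*(-⅒))*(-3 + 10) = 98 - 7/5*7 = 98 - 49/5 = 441/5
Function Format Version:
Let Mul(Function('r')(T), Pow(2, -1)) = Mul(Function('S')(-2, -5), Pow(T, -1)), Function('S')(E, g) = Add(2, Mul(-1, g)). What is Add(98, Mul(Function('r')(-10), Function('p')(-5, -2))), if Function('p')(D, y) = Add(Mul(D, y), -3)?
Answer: Rational(441, 5) ≈ 88.200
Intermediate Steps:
Function('p')(D, y) = Add(-3, Mul(D, y))
Function('r')(T) = Mul(14, Pow(T, -1)) (Function('r')(T) = Mul(2, Mul(Add(2, Mul(-1, -5)), Pow(T, -1))) = Mul(2, Mul(Add(2, 5), Pow(T, -1))) = Mul(2, Mul(7, Pow(T, -1))) = Mul(14, Pow(T, -1)))
Add(98, Mul(Function('r')(-10), Function('p')(-5, -2))) = Add(98, Mul(Mul(14, Pow(-10, -1)), Add(-3, Mul(-5, -2)))) = Add(98, Mul(Mul(14, Rational(-1, 10)), Add(-3, 10))) = Add(98, Mul(Rational(-7, 5), 7)) = Add(98, Rational(-49, 5)) = Rational(441, 5)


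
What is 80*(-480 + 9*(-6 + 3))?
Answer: -40560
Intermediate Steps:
80*(-480 + 9*(-6 + 3)) = 80*(-480 + 9*(-3)) = 80*(-480 - 27) = 80*(-507) = -40560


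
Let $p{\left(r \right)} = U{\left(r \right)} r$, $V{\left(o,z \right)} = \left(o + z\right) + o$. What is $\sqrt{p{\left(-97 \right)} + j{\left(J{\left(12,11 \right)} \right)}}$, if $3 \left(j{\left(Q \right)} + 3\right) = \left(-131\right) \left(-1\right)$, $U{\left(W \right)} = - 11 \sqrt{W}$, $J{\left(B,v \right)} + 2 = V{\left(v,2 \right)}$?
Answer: $\frac{\sqrt{366 + 9603 i \sqrt{97}}}{3} \approx 72.627 + 72.347 i$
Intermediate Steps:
$V{\left(o,z \right)} = z + 2 o$
$J{\left(B,v \right)} = 2 v$ ($J{\left(B,v \right)} = -2 + \left(2 + 2 v\right) = 2 v$)
$j{\left(Q \right)} = \frac{122}{3}$ ($j{\left(Q \right)} = -3 + \frac{\left(-131\right) \left(-1\right)}{3} = -3 + \frac{1}{3} \cdot 131 = -3 + \frac{131}{3} = \frac{122}{3}$)
$p{\left(r \right)} = - 11 r^{\frac{3}{2}}$ ($p{\left(r \right)} = - 11 \sqrt{r} r = - 11 r^{\frac{3}{2}}$)
$\sqrt{p{\left(-97 \right)} + j{\left(J{\left(12,11 \right)} \right)}} = \sqrt{- 11 \left(-97\right)^{\frac{3}{2}} + \frac{122}{3}} = \sqrt{- 11 \left(- 97 i \sqrt{97}\right) + \frac{122}{3}} = \sqrt{1067 i \sqrt{97} + \frac{122}{3}} = \sqrt{\frac{122}{3} + 1067 i \sqrt{97}}$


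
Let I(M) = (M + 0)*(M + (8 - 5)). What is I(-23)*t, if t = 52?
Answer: 23920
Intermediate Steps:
I(M) = M*(3 + M) (I(M) = M*(M + 3) = M*(3 + M))
I(-23)*t = -23*(3 - 23)*52 = -23*(-20)*52 = 460*52 = 23920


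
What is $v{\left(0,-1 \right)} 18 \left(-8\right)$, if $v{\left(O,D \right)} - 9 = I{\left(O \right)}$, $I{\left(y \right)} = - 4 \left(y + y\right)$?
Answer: $-1296$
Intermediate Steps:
$I{\left(y \right)} = - 8 y$ ($I{\left(y \right)} = - 4 \cdot 2 y = - 8 y$)
$v{\left(O,D \right)} = 9 - 8 O$
$v{\left(0,-1 \right)} 18 \left(-8\right) = \left(9 - 0\right) 18 \left(-8\right) = \left(9 + 0\right) 18 \left(-8\right) = 9 \cdot 18 \left(-8\right) = 162 \left(-8\right) = -1296$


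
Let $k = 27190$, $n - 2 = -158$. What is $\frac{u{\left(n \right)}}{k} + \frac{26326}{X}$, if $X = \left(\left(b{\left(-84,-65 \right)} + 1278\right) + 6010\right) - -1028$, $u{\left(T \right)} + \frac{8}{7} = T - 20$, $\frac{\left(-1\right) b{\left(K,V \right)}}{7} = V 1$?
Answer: $\frac{71425022}{23848349} \approx 2.995$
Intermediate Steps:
$n = -156$ ($n = 2 - 158 = -156$)
$b{\left(K,V \right)} = - 7 V$ ($b{\left(K,V \right)} = - 7 V 1 = - 7 V$)
$u{\left(T \right)} = - \frac{148}{7} + T$ ($u{\left(T \right)} = - \frac{8}{7} + \left(T - 20\right) = - \frac{8}{7} + \left(-20 + T\right) = - \frac{148}{7} + T$)
$X = 8771$ ($X = \left(\left(\left(-7\right) \left(-65\right) + 1278\right) + 6010\right) - -1028 = \left(\left(455 + 1278\right) + 6010\right) + 1028 = \left(1733 + 6010\right) + 1028 = 7743 + 1028 = 8771$)
$\frac{u{\left(n \right)}}{k} + \frac{26326}{X} = \frac{- \frac{148}{7} - 156}{27190} + \frac{26326}{8771} = \left(- \frac{1240}{7}\right) \frac{1}{27190} + 26326 \cdot \frac{1}{8771} = - \frac{124}{19033} + \frac{26326}{8771} = \frac{71425022}{23848349}$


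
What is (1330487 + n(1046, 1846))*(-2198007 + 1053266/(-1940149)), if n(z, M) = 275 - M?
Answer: -5667111964335211044/1940149 ≈ -2.9210e+12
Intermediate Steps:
(1330487 + n(1046, 1846))*(-2198007 + 1053266/(-1940149)) = (1330487 + (275 - 1*1846))*(-2198007 + 1053266/(-1940149)) = (1330487 + (275 - 1846))*(-2198007 + 1053266*(-1/1940149)) = (1330487 - 1571)*(-2198007 - 1053266/1940149) = 1328916*(-4264462136309/1940149) = -5667111964335211044/1940149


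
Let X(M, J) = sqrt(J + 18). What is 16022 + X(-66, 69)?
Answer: 16022 + sqrt(87) ≈ 16031.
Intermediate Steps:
X(M, J) = sqrt(18 + J)
16022 + X(-66, 69) = 16022 + sqrt(18 + 69) = 16022 + sqrt(87)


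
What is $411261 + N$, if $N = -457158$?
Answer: $-45897$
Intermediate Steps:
$411261 + N = 411261 - 457158 = -45897$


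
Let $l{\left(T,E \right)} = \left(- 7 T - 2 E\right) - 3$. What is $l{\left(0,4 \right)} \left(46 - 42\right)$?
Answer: $-44$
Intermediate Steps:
$l{\left(T,E \right)} = -3 - 7 T - 2 E$
$l{\left(0,4 \right)} \left(46 - 42\right) = \left(-3 - 0 - 8\right) \left(46 - 42\right) = \left(-3 + 0 - 8\right) 4 = \left(-11\right) 4 = -44$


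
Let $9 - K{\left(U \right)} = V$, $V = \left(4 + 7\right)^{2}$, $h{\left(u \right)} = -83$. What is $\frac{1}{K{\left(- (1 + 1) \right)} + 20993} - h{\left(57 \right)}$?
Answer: $\frac{1733124}{20881} \approx 83.0$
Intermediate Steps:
$V = 121$ ($V = 11^{2} = 121$)
$K{\left(U \right)} = -112$ ($K{\left(U \right)} = 9 - 121 = -112$)
$\frac{1}{K{\left(- (1 + 1) \right)} + 20993} - h{\left(57 \right)} = \frac{1}{-112 + 20993} - -83 = \frac{1}{20881} + 83 = \frac{1733124}{20881}$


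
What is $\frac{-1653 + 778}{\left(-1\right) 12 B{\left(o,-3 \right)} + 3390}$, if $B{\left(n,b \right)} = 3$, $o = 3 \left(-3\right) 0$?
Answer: $- \frac{875}{3354} \approx -0.26088$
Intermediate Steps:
$o = 0$ ($o = \left(-9\right) 0 = 0$)
$\frac{-1653 + 778}{\left(-1\right) 12 B{\left(o,-3 \right)} + 3390} = \frac{-1653 + 778}{\left(-1\right) 12 \cdot 3 + 3390} = - \frac{875}{\left(-12\right) 3 + 3390} = - \frac{875}{-36 + 3390} = - \frac{875}{3354}$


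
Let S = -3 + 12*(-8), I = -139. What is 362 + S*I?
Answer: 14123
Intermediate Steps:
S = -99 (S = -3 - 96 = -99)
362 + S*I = 362 - 99*(-139) = 362 + 13761 = 14123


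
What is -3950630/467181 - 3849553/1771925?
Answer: -8798658082843/827809693425 ≈ -10.629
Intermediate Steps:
-3950630/467181 - 3849553/1771925 = -8798658082843/827809693425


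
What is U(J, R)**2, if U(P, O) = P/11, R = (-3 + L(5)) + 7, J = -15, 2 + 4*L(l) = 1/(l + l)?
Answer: 225/121 ≈ 1.8595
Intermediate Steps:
L(l) = -1/2 + 1/(8*l) (L(l) = -1/2 + 1/(4*(l + l)) = -1/2 + 1/(4*((2*l))) = -1/2 + (1/(2*l))/4 = -1/2 + 1/(8*l))
R = 141/40 (R = (-3 + (1/8)*(1 - 4*5)/5) + 7 = (-3 + (1/8)*(1/5)*(1 - 20)) + 7 = (-3 + (1/8)*(1/5)*(-19)) + 7 = (-3 - 19/40) + 7 = -139/40 + 7 = 141/40 ≈ 3.5250)
U(P, O) = P/11 (U(P, O) = P*(1/11) = P/11)
U(J, R)**2 = ((1/11)*(-15))**2 = (-15/11)**2 = 225/121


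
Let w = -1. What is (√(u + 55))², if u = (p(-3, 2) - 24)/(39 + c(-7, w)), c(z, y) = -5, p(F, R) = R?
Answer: 924/17 ≈ 54.353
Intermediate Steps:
u = -11/17 (u = (2 - 24)/(39 - 5) = -22/34 = -22*1/34 = -11/17 ≈ -0.64706)
(√(u + 55))² = (√(-11/17 + 55))² = (√(924/17))² = (2*√3927/17)² = 924/17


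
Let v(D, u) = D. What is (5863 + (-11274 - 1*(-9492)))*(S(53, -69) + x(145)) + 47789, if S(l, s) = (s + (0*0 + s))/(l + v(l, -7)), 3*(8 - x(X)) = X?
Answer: -366373/3 ≈ -1.2212e+5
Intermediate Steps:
x(X) = 8 - X/3
S(l, s) = s/l (S(l, s) = (s + (0*0 + s))/(l + l) = (s + (0 + s))/((2*l)) = (s + s)*(1/(2*l)) = (2*s)*(1/(2*l)) = s/l)
(5863 + (-11274 - 1*(-9492)))*(S(53, -69) + x(145)) + 47789 = (5863 + (-11274 - 1*(-9492)))*(-69/53 + (8 - ⅓*145)) + 47789 = (5863 + (-11274 + 9492))*(-69*1/53 + (8 - 145/3)) + 47789 = (5863 - 1782)*(-69/53 - 121/3) + 47789 = 4081*(-6620/159) + 47789 = -509740/3 + 47789 = -366373/3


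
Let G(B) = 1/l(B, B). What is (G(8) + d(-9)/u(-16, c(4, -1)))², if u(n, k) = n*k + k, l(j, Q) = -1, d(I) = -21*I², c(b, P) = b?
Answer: 299209/400 ≈ 748.02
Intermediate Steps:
u(n, k) = k + k*n (u(n, k) = k*n + k = k + k*n)
G(B) = -1 (G(B) = 1/(-1) = -1)
(G(8) + d(-9)/u(-16, c(4, -1)))² = (-1 + (-21*(-9)²)/((4*(1 - 16))))² = (-1 + (-21*81)/((4*(-15))))² = (-1 - 1701/(-60))² = (-1 - 1701*(-1/60))² = (-1 + 567/20)² = (547/20)² = 299209/400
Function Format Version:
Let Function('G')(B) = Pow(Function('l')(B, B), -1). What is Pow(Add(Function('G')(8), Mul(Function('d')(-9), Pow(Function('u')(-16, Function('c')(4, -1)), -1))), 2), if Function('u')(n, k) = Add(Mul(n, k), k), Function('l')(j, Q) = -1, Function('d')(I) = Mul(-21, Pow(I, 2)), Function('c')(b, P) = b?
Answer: Rational(299209, 400) ≈ 748.02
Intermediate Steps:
Function('u')(n, k) = Add(k, Mul(k, n)) (Function('u')(n, k) = Add(Mul(k, n), k) = Add(k, Mul(k, n)))
Function('G')(B) = -1 (Function('G')(B) = Pow(-1, -1) = -1)
Pow(Add(Function('G')(8), Mul(Function('d')(-9), Pow(Function('u')(-16, Function('c')(4, -1)), -1))), 2) = Pow(Add(-1, Mul(Mul(-21, Pow(-9, 2)), Pow(Mul(4, Add(1, -16)), -1))), 2) = Pow(Add(-1, Mul(Mul(-21, 81), Pow(Mul(4, -15), -1))), 2) = Pow(Add(-1, Mul(-1701, Pow(-60, -1))), 2) = Pow(Add(-1, Mul(-1701, Rational(-1, 60))), 2) = Pow(Add(-1, Rational(567, 20)), 2) = Pow(Rational(547, 20), 2) = Rational(299209, 400)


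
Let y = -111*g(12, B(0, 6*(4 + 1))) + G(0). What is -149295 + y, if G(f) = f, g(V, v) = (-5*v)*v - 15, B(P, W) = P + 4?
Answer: -138750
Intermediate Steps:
B(P, W) = 4 + P
g(V, v) = -15 - 5*v**2 (g(V, v) = -5*v**2 - 15 = -15 - 5*v**2)
y = 10545 (y = -111*(-15 - 5*(4 + 0)**2) + 0 = -111*(-15 - 5*4**2) + 0 = -111*(-15 - 5*16) + 0 = -111*(-15 - 80) + 0 = -111*(-95) + 0 = 10545 + 0 = 10545)
-149295 + y = -149295 + 10545 = -138750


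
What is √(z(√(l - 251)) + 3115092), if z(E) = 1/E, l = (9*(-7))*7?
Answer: √(372926353872 - 346*I*√173)/346 ≈ 1765.0 - 1.0769e-5*I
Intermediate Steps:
l = -441 (l = -63*7 = -441)
√(z(√(l - 251)) + 3115092) = √(1/(√(-441 - 251)) + 3115092) = √(1/(√(-692)) + 3115092) = √(1/(2*I*√173) + 3115092) = √(-I*√173/346 + 3115092) = √(3115092 - I*√173/346)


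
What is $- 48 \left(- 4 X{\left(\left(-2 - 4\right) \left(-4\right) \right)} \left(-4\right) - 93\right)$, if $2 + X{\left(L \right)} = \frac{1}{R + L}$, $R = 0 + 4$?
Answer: $\frac{41808}{7} \approx 5972.6$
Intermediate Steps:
$R = 4$
$X{\left(L \right)} = -2 + \frac{1}{4 + L}$
$- 48 \left(- 4 X{\left(\left(-2 - 4\right) \left(-4\right) \right)} \left(-4\right) - 93\right) = - 48 \left(- 4 \frac{-7 - 2 \left(-2 - 4\right) \left(-4\right)}{4 + \left(-2 - 4\right) \left(-4\right)} \left(-4\right) - 93\right) = - 48 \left(- 4 \frac{-7 - 2 \left(\left(-6\right) \left(-4\right)\right)}{4 - -24} \left(-4\right) - 93\right) = - 48 \left(- 4 \frac{-7 - 48}{4 + 24} \left(-4\right) - 93\right) = - 48 \left(- 4 \frac{-7 - 48}{28} \left(-4\right) - 93\right) = - 48 \left(- 4 \cdot \frac{1}{28} \left(-55\right) \left(-4\right) - 93\right) = - 48 \left(\left(-4\right) \left(- \frac{55}{28}\right) \left(-4\right) - 93\right) = - 48 \left(\frac{55}{7} \left(-4\right) - 93\right) = - 48 \left(- \frac{220}{7} - 93\right) = \left(-48\right) \left(- \frac{871}{7}\right) = \frac{41808}{7}$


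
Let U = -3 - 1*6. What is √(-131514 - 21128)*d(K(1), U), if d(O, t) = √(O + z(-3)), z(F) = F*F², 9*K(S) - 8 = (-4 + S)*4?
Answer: -√37702574/3 ≈ -2046.7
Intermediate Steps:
K(S) = -8/9 + 4*S/9 (K(S) = 8/9 + ((-4 + S)*4)/9 = 8/9 + (-16 + 4*S)/9 = 8/9 + (-16/9 + 4*S/9) = -8/9 + 4*S/9)
U = -9 (U = -3 - 6 = -9)
z(F) = F³
d(O, t) = √(-27 + O) (d(O, t) = √(O + (-3)³) = √(O - 27) = √(-27 + O))
√(-131514 - 21128)*d(K(1), U) = √(-131514 - 21128)*√(-27 + (-8/9 + (4/9)*1)) = √(-152642)*√(-27 + (-8/9 + 4/9)) = (I*√152642)*√(-27 - 4/9) = (I*√152642)*√(-247/9) = (I*√152642)*(I*√247/3) = -√37702574/3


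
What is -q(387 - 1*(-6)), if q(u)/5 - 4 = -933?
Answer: 4645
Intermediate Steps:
q(u) = -4645 (q(u) = 20 + 5*(-933) = 20 - 4665 = -4645)
-q(387 - 1*(-6)) = -1*(-4645) = 4645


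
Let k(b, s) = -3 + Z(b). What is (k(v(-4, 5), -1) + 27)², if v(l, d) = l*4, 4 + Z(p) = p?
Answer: 16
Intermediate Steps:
Z(p) = -4 + p
v(l, d) = 4*l
k(b, s) = -7 + b (k(b, s) = -3 + (-4 + b) = -7 + b)
(k(v(-4, 5), -1) + 27)² = ((-7 + 4*(-4)) + 27)² = ((-7 - 16) + 27)² = (-23 + 27)² = 4² = 16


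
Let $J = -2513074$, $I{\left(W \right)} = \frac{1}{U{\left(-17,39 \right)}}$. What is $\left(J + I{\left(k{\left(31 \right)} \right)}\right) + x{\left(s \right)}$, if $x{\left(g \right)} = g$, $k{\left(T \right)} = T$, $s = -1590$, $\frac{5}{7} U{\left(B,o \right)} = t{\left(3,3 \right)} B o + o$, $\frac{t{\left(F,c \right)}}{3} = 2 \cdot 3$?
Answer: $- \frac{41876699593}{16653} \approx -2.5147 \cdot 10^{6}$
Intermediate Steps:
$t{\left(F,c \right)} = 18$ ($t{\left(F,c \right)} = 3 \cdot 2 \cdot 3 = 3 \cdot 6 = 18$)
$U{\left(B,o \right)} = \frac{7 o}{5} + \frac{126 B o}{5}$ ($U{\left(B,o \right)} = \frac{7 \left(18 B o + o\right)}{5} = \frac{7 \left(o + 18 B o\right)}{5} = \frac{7 o}{5} + \frac{126 B o}{5}$)
$I{\left(W \right)} = - \frac{1}{16653}$ ($I{\left(W \right)} = \frac{1}{\frac{7}{5} \cdot 39 \left(1 + 18 \left(-17\right)\right)} = \frac{1}{\frac{7}{5} \cdot 39 \left(1 - 306\right)} = \frac{1}{\frac{7}{5} \cdot 39 \left(-305\right)} = \frac{1}{-16653} = - \frac{1}{16653}$)
$\left(J + I{\left(k{\left(31 \right)} \right)}\right) + x{\left(s \right)} = \left(-2513074 - \frac{1}{16653}\right) - 1590 = - \frac{41850221323}{16653} - 1590 = - \frac{41876699593}{16653}$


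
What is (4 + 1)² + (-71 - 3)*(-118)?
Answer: 8757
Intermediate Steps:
(4 + 1)² + (-71 - 3)*(-118) = 5² - 74*(-118) = 25 + 8732 = 8757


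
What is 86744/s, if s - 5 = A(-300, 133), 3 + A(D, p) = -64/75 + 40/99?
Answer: 107345700/1919 ≈ 55938.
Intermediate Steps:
A(D, p) = -8537/2475 (A(D, p) = -3 + (-64/75 + 40/99) = -3 - 1112/2475 = -8537/2475)
s = 3838/2475 (s = 5 - 8537/2475 = 3838/2475 ≈ 1.5507)
86744/s = 86744/(3838/2475) = 86744*(2475/3838) = 107345700/1919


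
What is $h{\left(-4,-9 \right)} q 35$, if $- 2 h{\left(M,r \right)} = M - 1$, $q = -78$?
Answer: $-6825$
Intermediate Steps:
$h{\left(M,r \right)} = \frac{1}{2} - \frac{M}{2}$ ($h{\left(M,r \right)} = - \frac{M - 1}{2} = - \frac{-1 + M}{2} = \frac{1}{2} - \frac{M}{2}$)
$h{\left(-4,-9 \right)} q 35 = \left(\frac{1}{2} - -2\right) \left(-78\right) 35 = \left(\frac{1}{2} + 2\right) \left(-78\right) 35 = \frac{5}{2} \left(-78\right) 35 = \left(-195\right) 35 = -6825$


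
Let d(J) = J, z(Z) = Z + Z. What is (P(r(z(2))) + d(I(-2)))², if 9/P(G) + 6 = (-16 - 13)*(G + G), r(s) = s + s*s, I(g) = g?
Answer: 5480281/1359556 ≈ 4.0309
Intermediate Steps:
z(Z) = 2*Z
r(s) = s + s²
P(G) = 9/(-6 - 58*G) (P(G) = 9/(-6 + (-16 - 13)*(G + G)) = 9/(-6 - 58*G))
(P(r(z(2))) + d(I(-2)))² = (-9/(6 + 58*((2*2)*(1 + 2*2))) - 2)² = (-9/(6 + 58*(4*(1 + 4))) - 2)² = (-9/(6 + 58*(4*5)) - 2)² = (-9/(6 + 58*20) - 2)² = (-9/(6 + 1160) - 2)² = (-9/1166 - 2)² = (-2341/1166)² = 5480281/1359556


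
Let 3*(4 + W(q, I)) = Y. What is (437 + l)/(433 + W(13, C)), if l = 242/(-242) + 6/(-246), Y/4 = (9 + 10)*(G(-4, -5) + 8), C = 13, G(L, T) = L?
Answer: 53625/65231 ≈ 0.82208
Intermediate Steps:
Y = 304 (Y = 4*((9 + 10)*(-4 + 8)) = 4*(19*4) = 4*76 = 304)
W(q, I) = 292/3 (W(q, I) = -4 + (⅓)*304 = -4 + 304/3 = 292/3)
l = -42/41 (l = 242*(-1/242) + 6*(-1/246) = -1 - 1/41 = -42/41 ≈ -1.0244)
(437 + l)/(433 + W(13, C)) = (437 - 42/41)/(433 + 292/3) = 17875/(41*(1591/3)) = (17875/41)*(3/1591) = 53625/65231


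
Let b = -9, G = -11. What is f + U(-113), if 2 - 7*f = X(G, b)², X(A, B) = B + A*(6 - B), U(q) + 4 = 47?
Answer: -29973/7 ≈ -4281.9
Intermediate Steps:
U(q) = 43 (U(q) = -4 + 47 = 43)
f = -30274/7 (f = 2/7 - (-9 + 6*(-11) - 1*(-11)*(-9))²/7 = 2/7 - (-9 - 66 - 99)²/7 = 2/7 - ⅐*(-174)² = 2/7 - ⅐*30276 = 2/7 - 30276/7 = -30274/7 ≈ -4324.9)
f + U(-113) = -30274/7 + 43 = -29973/7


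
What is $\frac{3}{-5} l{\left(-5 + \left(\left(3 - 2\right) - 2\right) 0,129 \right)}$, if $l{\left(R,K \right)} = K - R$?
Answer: $- \frac{402}{5} \approx -80.4$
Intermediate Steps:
$\frac{3}{-5} l{\left(-5 + \left(\left(3 - 2\right) - 2\right) 0,129 \right)} = \frac{3}{-5} \left(129 - \left(-5 + \left(\left(3 - 2\right) - 2\right) 0\right)\right) = 3 \left(- \frac{1}{5}\right) \left(129 - \left(-5 + \left(1 - 2\right) 0\right)\right) = - \frac{3 \left(129 - \left(-5 - 0\right)\right)}{5} = - \frac{3 \left(129 - \left(-5 + 0\right)\right)}{5} = - \frac{3 \left(129 - -5\right)}{5} = - \frac{3 \left(129 + 5\right)}{5} = \left(- \frac{3}{5}\right) 134 = - \frac{402}{5}$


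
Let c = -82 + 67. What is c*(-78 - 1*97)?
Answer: 2625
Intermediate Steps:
c = -15
c*(-78 - 1*97) = -15*(-78 - 1*97) = -15*(-78 - 97) = -15*(-175) = 2625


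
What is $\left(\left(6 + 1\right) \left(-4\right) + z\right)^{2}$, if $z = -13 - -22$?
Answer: $361$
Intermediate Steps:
$z = 9$ ($z = -13 + 22 = 9$)
$\left(\left(6 + 1\right) \left(-4\right) + z\right)^{2} = \left(\left(6 + 1\right) \left(-4\right) + 9\right)^{2} = \left(7 \left(-4\right) + 9\right)^{2} = \left(-28 + 9\right)^{2} = \left(-19\right)^{2} = 361$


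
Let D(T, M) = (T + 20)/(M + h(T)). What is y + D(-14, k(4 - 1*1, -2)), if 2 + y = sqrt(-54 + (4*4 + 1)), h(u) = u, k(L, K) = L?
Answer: -28/11 + I*sqrt(37) ≈ -2.5455 + 6.0828*I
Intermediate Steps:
D(T, M) = (20 + T)/(M + T) (D(T, M) = (T + 20)/(M + T) = (20 + T)/(M + T))
y = -2 + I*sqrt(37) (y = -2 + sqrt(-54 + (4*4 + 1)) = -2 + sqrt(-54 + (16 + 1)) = -2 + sqrt(-54 + 17) = -2 + sqrt(-37) = -2 + I*sqrt(37) ≈ -2.0 + 6.0828*I)
y + D(-14, k(4 - 1*1, -2)) = (-2 + I*sqrt(37)) + (20 - 14)/((4 - 1*1) - 14) = (-2 + I*sqrt(37)) + 6/((4 - 1) - 14) = (-2 + I*sqrt(37)) + 6/(3 - 14) = (-2 + I*sqrt(37)) + 6/(-11) = (-2 + I*sqrt(37)) - 1/11*6 = (-2 + I*sqrt(37)) - 6/11 = -28/11 + I*sqrt(37)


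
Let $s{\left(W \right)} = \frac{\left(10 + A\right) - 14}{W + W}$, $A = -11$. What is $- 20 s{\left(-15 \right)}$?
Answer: $-10$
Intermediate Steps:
$s{\left(W \right)} = - \frac{15}{2 W}$ ($s{\left(W \right)} = \frac{\left(10 - 11\right) - 14}{W + W} = \frac{-1 - 14}{2 W} = - 15 \frac{1}{2 W} = - \frac{15}{2 W}$)
$- 20 s{\left(-15 \right)} = - 20 \left(- \frac{15}{2 \left(-15\right)}\right) = - 20 \left(\left(- \frac{15}{2}\right) \left(- \frac{1}{15}\right)\right) = \left(-20\right) \frac{1}{2} = -10$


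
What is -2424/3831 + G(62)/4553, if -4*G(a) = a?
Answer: -7397235/11628362 ≈ -0.63614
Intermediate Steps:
G(a) = -a/4
-2424/3831 + G(62)/4553 = -2424/3831 - 1/4*62/4553 = -2424*1/3831 - 31/2*1/4553 = -808/1277 - 31/9106 = -7397235/11628362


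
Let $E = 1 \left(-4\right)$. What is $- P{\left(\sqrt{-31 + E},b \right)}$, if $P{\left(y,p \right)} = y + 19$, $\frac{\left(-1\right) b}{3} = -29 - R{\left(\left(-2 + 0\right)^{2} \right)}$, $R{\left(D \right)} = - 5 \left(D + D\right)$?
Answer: $-19 - i \sqrt{35} \approx -19.0 - 5.9161 i$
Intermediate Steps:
$R{\left(D \right)} = - 10 D$ ($R{\left(D \right)} = - 5 \cdot 2 D = - 10 D$)
$E = -4$
$b = -33$ ($b = - 3 \left(-29 - - 10 \left(-2 + 0\right)^{2}\right) = - 3 \left(-29 - - 10 \left(-2\right)^{2}\right) = - 3 \left(-29 - \left(-10\right) 4\right) = - 3 \left(-29 - -40\right) = - 3 \left(-29 + 40\right) = \left(-3\right) 11 = -33$)
$P{\left(y,p \right)} = 19 + y$
$- P{\left(\sqrt{-31 + E},b \right)} = - (19 + \sqrt{-31 - 4}) = - (19 + \sqrt{-35}) = - (19 + i \sqrt{35}) = -19 - i \sqrt{35}$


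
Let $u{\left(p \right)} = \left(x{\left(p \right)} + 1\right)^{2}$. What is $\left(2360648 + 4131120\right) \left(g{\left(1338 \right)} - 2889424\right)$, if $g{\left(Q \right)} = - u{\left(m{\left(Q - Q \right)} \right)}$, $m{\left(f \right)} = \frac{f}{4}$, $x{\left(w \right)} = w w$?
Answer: $-18757476753400$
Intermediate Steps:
$x{\left(w \right)} = w^{2}$
$m{\left(f \right)} = \frac{f}{4}$ ($m{\left(f \right)} = f \frac{1}{4} = \frac{f}{4}$)
$u{\left(p \right)} = \left(1 + p^{2}\right)^{2}$ ($u{\left(p \right)} = \left(p^{2} + 1\right)^{2} = \left(1 + p^{2}\right)^{2}$)
$g{\left(Q \right)} = -1$ ($g{\left(Q \right)} = - \left(1 + \left(\frac{Q - Q}{4}\right)^{2}\right)^{2} = - \left(1 + \left(\frac{1}{4} \cdot 0\right)^{2}\right)^{2} = - \left(1 + 0^{2}\right)^{2} = - \left(1 + 0\right)^{2} = - 1^{2} = \left(-1\right) 1 = -1$)
$\left(2360648 + 4131120\right) \left(g{\left(1338 \right)} - 2889424\right) = \left(2360648 + 4131120\right) \left(-1 - 2889424\right) = 6491768 \left(-2889425\right) = -18757476753400$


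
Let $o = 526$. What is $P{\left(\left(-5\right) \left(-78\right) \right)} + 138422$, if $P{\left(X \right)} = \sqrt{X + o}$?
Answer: $138422 + 2 \sqrt{229} \approx 1.3845 \cdot 10^{5}$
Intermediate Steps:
$P{\left(X \right)} = \sqrt{526 + X}$ ($P{\left(X \right)} = \sqrt{X + 526} = \sqrt{526 + X}$)
$P{\left(\left(-5\right) \left(-78\right) \right)} + 138422 = \sqrt{526 - -390} + 138422 = \sqrt{526 + 390} + 138422 = \sqrt{916} + 138422 = 2 \sqrt{229} + 138422 = 138422 + 2 \sqrt{229}$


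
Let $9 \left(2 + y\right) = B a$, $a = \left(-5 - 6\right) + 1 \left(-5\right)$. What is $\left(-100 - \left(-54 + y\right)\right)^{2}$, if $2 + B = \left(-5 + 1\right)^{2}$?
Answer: $\frac{29584}{81} \approx 365.23$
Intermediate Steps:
$a = -16$ ($a = \left(-5 - 6\right) - 5 = -11 - 5 = -16$)
$B = 14$ ($B = -2 + \left(-5 + 1\right)^{2} = -2 + \left(-4\right)^{2} = -2 + 16 = 14$)
$y = - \frac{242}{9}$ ($y = -2 + \frac{14 \left(-16\right)}{9} = -2 + \frac{1}{9} \left(-224\right) = -2 - \frac{224}{9} = - \frac{242}{9} \approx -26.889$)
$\left(-100 - \left(-54 + y\right)\right)^{2} = \left(-100 + \left(54 - - \frac{242}{9}\right)\right)^{2} = \left(-100 + \left(54 + \frac{242}{9}\right)\right)^{2} = \left(-100 + \frac{728}{9}\right)^{2} = \left(- \frac{172}{9}\right)^{2} = \frac{29584}{81}$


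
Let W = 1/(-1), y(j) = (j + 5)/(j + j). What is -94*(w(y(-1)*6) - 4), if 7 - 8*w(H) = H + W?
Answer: 141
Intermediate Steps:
y(j) = (5 + j)/(2*j) (y(j) = (5 + j)/((2*j)) = (5 + j)*(1/(2*j)) = (5 + j)/(2*j))
W = -1
w(H) = 1 - H/8 (w(H) = 7/8 - (H - 1)/8 = 7/8 - (-1 + H)/8 = 7/8 + (⅛ - H/8) = 1 - H/8)
-94*(w(y(-1)*6) - 4) = -94*((1 - (½)*(5 - 1)/(-1)*6/8) - 4) = -94*((1 - (½)*(-1)*4*6/8) - 4) = -94*((1 - (-1)*6/4) - 4) = -94*((1 - ⅛*(-12)) - 4) = -94*((1 + 3/2) - 4) = -94*(5/2 - 4) = -94*(-3/2) = 141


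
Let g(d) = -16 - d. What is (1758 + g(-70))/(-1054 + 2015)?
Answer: 1812/961 ≈ 1.8855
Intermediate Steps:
(1758 + g(-70))/(-1054 + 2015) = (1758 + (-16 - 1*(-70)))/(-1054 + 2015) = (1758 + (-16 + 70))/961 = (1758 + 54)*(1/961) = 1812*(1/961) = 1812/961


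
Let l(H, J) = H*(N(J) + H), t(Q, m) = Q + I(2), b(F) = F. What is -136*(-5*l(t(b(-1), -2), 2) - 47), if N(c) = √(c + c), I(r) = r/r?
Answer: 6392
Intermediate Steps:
I(r) = 1
N(c) = √2*√c (N(c) = √(2*c) = √2*√c)
t(Q, m) = 1 + Q (t(Q, m) = Q + 1 = 1 + Q)
l(H, J) = H*(H + √2*√J) (l(H, J) = H*(√2*√J + H) = H*(H + √2*√J))
-136*(-5*l(t(b(-1), -2), 2) - 47) = -136*(-5*(1 - 1)*((1 - 1) + √2*√2) - 47) = -136*(-0*(0 + 2) - 47) = -136*(-0*2 - 47) = -136*(-5*0 - 47) = -136*(0 - 47) = -136*(-47) = 6392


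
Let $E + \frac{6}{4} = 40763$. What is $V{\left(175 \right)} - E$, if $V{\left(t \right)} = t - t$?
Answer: $- \frac{81523}{2} \approx -40762.0$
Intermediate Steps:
$E = \frac{81523}{2}$ ($E = - \frac{3}{2} + 40763 = \frac{81523}{2} \approx 40762.0$)
$V{\left(t \right)} = 0$
$V{\left(175 \right)} - E = 0 - \frac{81523}{2} = - \frac{81523}{2}$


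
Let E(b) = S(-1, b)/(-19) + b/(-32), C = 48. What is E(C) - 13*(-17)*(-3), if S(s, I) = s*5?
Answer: -25241/38 ≈ -664.24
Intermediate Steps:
S(s, I) = 5*s
E(b) = 5/19 - b/32 (E(b) = (5*(-1))/(-19) + b/(-32) = -5*(-1/19) + b*(-1/32) = 5/19 - b/32)
E(C) - 13*(-17)*(-3) = (5/19 - 1/32*48) - 13*(-17)*(-3) = (5/19 - 3/2) - (-221)*(-3) = -47/38 - 1*663 = -47/38 - 663 = -25241/38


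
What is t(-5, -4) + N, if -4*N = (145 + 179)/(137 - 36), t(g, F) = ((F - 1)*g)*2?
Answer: 4969/101 ≈ 49.198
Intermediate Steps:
t(g, F) = 2*g*(-1 + F) (t(g, F) = ((-1 + F)*g)*2 = (g*(-1 + F))*2 = 2*g*(-1 + F))
N = -81/101 (N = -(145 + 179)/(4*(137 - 36)) = -81/101 ≈ -0.80198)
t(-5, -4) + N = 2*(-5)*(-1 - 4) - 81/101 = 2*(-5)*(-5) - 81/101 = 50 - 81/101 = 4969/101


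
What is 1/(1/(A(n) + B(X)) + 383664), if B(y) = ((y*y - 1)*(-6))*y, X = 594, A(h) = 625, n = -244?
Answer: 1257503315/482458751846159 ≈ 2.6064e-6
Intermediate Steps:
B(y) = y*(6 - 6*y**2) (B(y) = ((y**2 - 1)*(-6))*y = ((-1 + y**2)*(-6))*y = (6 - 6*y**2)*y = y*(6 - 6*y**2))
1/(1/(A(n) + B(X)) + 383664) = 1/(1/(625 + 6*594*(1 - 1*594**2)) + 383664) = 1/(1/(625 + 6*594*(1 - 1*352836)) + 383664) = 1/(1/(625 + 6*594*(1 - 352836)) + 383664) = 1/(1/(625 + 6*594*(-352835)) + 383664) = 1/(1/(625 - 1257503940) + 383664) = 1/(1/(-1257503315) + 383664) = 1/(-1/1257503315 + 383664) = 1/(482458751846159/1257503315) = 1257503315/482458751846159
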